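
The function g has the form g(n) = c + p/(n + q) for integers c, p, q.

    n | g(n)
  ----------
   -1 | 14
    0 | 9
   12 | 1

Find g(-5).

-16

(g(n) − c)(n + q) = p for each data point; the three points give a linear system in c and q, then p follows.
Solving: c = -1, q = 3, p = 30, so g(n) = -1 + 30/(n + 3).
Then g(-5) = -1 + 30/(-2) = -16.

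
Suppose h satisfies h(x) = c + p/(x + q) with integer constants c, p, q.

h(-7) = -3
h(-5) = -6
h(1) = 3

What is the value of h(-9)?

(h(x) − c)(x + q) = p for each data point; the three points give a linear system in c and q, then p follows.
Solving: c = 0, q = 3, p = 12, so h(x) = 12/(x + 3).
Then h(-9) = 0 + 12/(-6) = -2.

-2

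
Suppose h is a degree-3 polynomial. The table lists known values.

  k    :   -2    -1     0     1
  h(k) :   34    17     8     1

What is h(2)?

-10

Write h(k) = ak³ + bk² + ck + d; the 4 given values yield a linear system in the 4 coefficients.
Solving, h(k) = -k³ + k² - 7k + 8.
Then h(2) = -10.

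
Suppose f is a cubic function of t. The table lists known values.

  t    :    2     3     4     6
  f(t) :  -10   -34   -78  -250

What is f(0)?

2

Write f(t) = at³ + bt² + ct + d; the 4 given values yield a linear system in the 4 coefficients.
Solving, f(t) = -t³ - t² + 2.
The constant term is f(0) = 2.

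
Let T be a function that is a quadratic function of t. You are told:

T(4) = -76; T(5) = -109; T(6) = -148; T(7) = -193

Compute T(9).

-301

First differences: -33, -39, -45. Second differences: -6, -6.
Level-2 differences are constant, so T has degree 2.
Fitting a degree-2 polynomial gives T(t) = -3t² - 6t - 4.
Then T(9) = -301.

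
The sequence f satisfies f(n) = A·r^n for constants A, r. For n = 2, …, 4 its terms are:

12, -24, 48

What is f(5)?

-96

Consecutive ratio: -24/12 = -2, and 48/(-24) = -2, so r = -2.
Then A·(-2)^2 = 12 gives A = 3, and f(n) = 3·(-2)^n.
f(5) = 3·(-2)^5 = -96.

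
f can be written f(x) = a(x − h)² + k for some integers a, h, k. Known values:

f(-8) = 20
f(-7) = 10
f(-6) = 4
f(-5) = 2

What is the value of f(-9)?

34

First differences -10, -6, -2; second difference 4 = 2a, so a = 2.
Expanding, the x-coefficient is −2ah = -4h; matching it to the data gives h = -5, and then k = 2.
So f(x) = 2(x + 5)² + 2.
f(-9) = 2·(-4)² + 2 = 34.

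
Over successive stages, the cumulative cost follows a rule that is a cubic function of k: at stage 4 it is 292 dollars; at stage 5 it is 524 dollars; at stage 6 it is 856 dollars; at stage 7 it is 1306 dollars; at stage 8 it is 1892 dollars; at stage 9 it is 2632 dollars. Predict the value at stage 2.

Write the value at k as s(k).
Write s(k) = ak³ + bk² + ck + d; the 6 given values yield a linear system in the 4 coefficients.
Solving, s(k) = 3k³ + 5k² + 4k + 4.
Then s(2) = 56.

56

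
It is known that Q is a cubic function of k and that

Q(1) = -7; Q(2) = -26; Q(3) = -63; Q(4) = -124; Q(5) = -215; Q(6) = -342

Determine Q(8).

-728

First differences: -19, -37, -61, -91, -127. Second differences: -18, -24, -30, -36. Third differences: -6, -6, -6.
Level-3 differences are constant, so Q has degree 3.
Fitting a degree-3 polynomial gives Q(k) = -k³ - 3k² - 3k.
Then Q(8) = -728.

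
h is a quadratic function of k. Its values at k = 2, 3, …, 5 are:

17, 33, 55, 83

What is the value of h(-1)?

First differences: 16, 22, 28. Second differences: 6, 6.
Level-2 differences are constant, so h has degree 2.
Fitting a degree-2 polynomial gives h(k) = 3k² + k + 3.
Then h(-1) = 5.

5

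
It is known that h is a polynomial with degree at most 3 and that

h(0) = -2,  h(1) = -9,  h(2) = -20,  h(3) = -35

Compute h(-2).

First differences: -7, -11, -15. Second differences: -4, -4.
Level-2 differences are constant, so h has degree 2.
Fitting a degree-2 polynomial gives h(k) = -2k² - 5k - 2.
Then h(-2) = 0.

0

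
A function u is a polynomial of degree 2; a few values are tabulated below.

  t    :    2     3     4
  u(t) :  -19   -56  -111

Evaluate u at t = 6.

-275

Write u(t) = at² + bt + c; the 3 given values yield a linear system in the 3 coefficients.
Solving, u(t) = -9t² + 8t + 1.
Then u(6) = -275.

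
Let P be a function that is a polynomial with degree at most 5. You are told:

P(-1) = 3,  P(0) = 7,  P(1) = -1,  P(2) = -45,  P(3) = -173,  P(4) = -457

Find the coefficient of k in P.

0

Write P(k) = ak^5 + bk^4 + ck³ + dk² + ek + p; the 6 given values yield a linear system in the 6 coefficients.
Solving, the leading coefficient vanishes, and P(k) = -k^4 - 2k³ - 5k² + 7.
The coefficient of k is 0.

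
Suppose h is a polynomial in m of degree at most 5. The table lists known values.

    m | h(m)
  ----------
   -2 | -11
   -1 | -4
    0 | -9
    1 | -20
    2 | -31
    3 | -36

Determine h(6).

First differences: 7, -5, -11, -11, -5. Second differences: -12, -6, 0, 6. Third differences: 6, 6, 6.
Level-3 differences are constant, so h has degree 3.
Fitting a degree-3 polynomial gives h(m) = m³ - 3m² - 9m - 9.
Then h(6) = 45.

45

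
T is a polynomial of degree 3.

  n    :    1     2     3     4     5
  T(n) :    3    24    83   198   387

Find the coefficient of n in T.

-3

First differences: 21, 59, 115, 189. Second differences: 38, 56, 74. Third differences: 18, 18.
Level-3 differences are constant, so T has degree 3.
Fitting a degree-3 polynomial gives T(n) = 3n³ + n² - 3n + 2.
The coefficient of n is -3.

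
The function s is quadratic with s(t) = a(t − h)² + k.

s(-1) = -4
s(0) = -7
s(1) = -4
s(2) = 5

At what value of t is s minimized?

0

First differences -3, 3, 9; second difference 6 = 2a, so a = 3.
Expanding, the t-coefficient is −2ah = -6h; matching it to the data gives h = 0, and then k = -7.
So s(t) = 3(t + 0)² − 7.
Hence h = 0.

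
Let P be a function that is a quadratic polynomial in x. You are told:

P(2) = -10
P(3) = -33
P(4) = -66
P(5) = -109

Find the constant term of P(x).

6

Write P(x) = ax² + bx + c; the 4 given values yield a linear system in the 3 coefficients.
Solving, P(x) = -5x² + 2x + 6.
The constant term is P(0) = 6.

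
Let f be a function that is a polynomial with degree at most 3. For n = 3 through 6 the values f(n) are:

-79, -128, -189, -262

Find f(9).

-553

First differences: -49, -61, -73. Second differences: -12, -12.
Level-2 differences are constant, so f has degree 2.
Fitting a degree-2 polynomial gives f(n) = -6n² - 7n - 4.
Then f(9) = -553.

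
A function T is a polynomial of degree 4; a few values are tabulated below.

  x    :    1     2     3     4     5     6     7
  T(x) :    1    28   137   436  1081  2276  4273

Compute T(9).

11921

Write T(x) = ax^4 + bx³ + cx² + dx + e; the 7 given values yield a linear system in the 5 coefficients.
Solving, T(x) = 2x^4 - 2x³ + 3x² + 2x - 4.
Then T(9) = 11921.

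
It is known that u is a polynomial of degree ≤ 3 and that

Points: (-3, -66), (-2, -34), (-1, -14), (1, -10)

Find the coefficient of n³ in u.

Write u(n) = an³ + bn² + cn + d; the 4 given values yield a linear system in the 4 coefficients.
Solving, the leading coefficient vanishes, and u(n) = -6n² + 2n - 6.
The coefficient of n³ is 0.

0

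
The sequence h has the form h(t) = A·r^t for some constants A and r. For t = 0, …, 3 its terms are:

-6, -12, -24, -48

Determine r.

2

Consecutive ratio: -12/(-6) = 2, and -24/(-12) = 2, so r = 2.
Then A·2^0 = -6 gives A = -6, and h(t) = -6·2^t.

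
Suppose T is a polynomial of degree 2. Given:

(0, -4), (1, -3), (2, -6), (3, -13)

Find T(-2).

-18

First differences: 1, -3, -7. Second differences: -4, -4.
Level-2 differences are constant, so T has degree 2.
Fitting a degree-2 polynomial gives T(t) = -2t² + 3t - 4.
Then T(-2) = -18.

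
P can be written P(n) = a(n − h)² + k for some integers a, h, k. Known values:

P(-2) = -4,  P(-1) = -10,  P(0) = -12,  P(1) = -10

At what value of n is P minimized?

0

First differences -6, -2, 2; second difference 4 = 2a, so a = 2.
Expanding, the n-coefficient is −2ah = -4h; matching it to the data gives h = 0, and then k = -12.
So P(n) = 2(n + 0)² − 12.
Hence h = 0.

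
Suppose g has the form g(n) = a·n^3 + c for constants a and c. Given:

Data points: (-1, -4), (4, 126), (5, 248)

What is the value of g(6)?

430

From g(-1) = -4 and g(4) = 126: -1a + c = -4 and 64a + c = 126.
Subtracting: 65a = 130, so a = 2; then c = -4 − 2·(-1) = -2.
So g(n) = 2n³ − 2, and g(6) = 430.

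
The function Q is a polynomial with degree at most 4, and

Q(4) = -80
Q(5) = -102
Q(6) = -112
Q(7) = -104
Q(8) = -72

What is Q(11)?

First differences: -22, -10, 8, 32. Second differences: 12, 18, 24. Third differences: 6, 6.
Level-3 differences are constant, so Q has degree 3.
Fitting a degree-3 polynomial gives Q(k) = k³ - 9k² - 2k + 8.
Then Q(11) = 228.

228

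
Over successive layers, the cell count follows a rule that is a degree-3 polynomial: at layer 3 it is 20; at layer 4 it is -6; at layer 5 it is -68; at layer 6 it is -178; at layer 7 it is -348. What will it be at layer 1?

Write the value at n as P(n).
First differences: -26, -62, -110, -170. Second differences: -36, -48, -60. Third differences: -12, -12.
Level-3 differences are constant, so P has degree 3.
Fitting a degree-3 polynomial gives P(n) = -2n³ + 6n² + 6n + 2.
Then P(1) = 12.

12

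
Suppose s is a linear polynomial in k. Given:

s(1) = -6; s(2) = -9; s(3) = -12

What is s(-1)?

0

First differences: -3, -3.
Level-1 differences are constant, so s has degree 1.
Fitting a degree-1 polynomial gives s(k) = -3k - 3.
Then s(-1) = 0.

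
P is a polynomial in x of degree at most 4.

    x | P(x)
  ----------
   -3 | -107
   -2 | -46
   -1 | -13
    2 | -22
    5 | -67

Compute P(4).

Write P(x) = ax^4 + bx³ + cx² + dx + e; the 5 given values yield a linear system in the 5 coefficients.
Solving, the leading coefficient vanishes, and P(x) = x³ - 8x² + 2x - 2.
Then P(4) = -58.

-58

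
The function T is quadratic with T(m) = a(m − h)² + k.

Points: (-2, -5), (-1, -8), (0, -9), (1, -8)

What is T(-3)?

First differences -3, -1, 1; second difference 2 = 2a, so a = 1.
Expanding, the m-coefficient is −2ah = -2h; matching it to the data gives h = 0, and then k = -9.
So T(m) = 1(m + 0)² − 9.
T(-3) = 1·(-3)² − 9 = 0.

0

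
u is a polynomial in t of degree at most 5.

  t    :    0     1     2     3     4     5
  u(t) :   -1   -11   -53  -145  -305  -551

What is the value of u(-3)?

First differences: -10, -42, -92, -160, -246. Second differences: -32, -50, -68, -86. Third differences: -18, -18, -18.
Level-3 differences are constant, so u has degree 3.
Fitting a degree-3 polynomial gives u(t) = -3t³ - 7t² - 1.
Then u(-3) = 17.

17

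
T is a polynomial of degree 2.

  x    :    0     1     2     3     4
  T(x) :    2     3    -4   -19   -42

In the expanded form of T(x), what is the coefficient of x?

First differences: 1, -7, -15, -23. Second differences: -8, -8, -8.
Level-2 differences are constant, so T has degree 2.
Fitting a degree-2 polynomial gives T(x) = -4x² + 5x + 2.
The coefficient of x is 5.

5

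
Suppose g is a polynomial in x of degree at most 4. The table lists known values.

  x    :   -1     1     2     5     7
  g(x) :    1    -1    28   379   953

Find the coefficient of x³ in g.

2

Write g(x) = ax^4 + bx³ + cx² + dx + e; the 5 given values yield a linear system in the 5 coefficients.
Solving, the leading coefficient vanishes, and g(x) = 2x³ + 6x² - 3x - 6.
The coefficient of x³ is 2.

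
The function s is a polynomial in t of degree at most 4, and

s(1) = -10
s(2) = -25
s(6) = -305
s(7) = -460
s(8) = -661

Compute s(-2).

Write s(t) = at^4 + bt³ + ct² + dt + e; the 5 given values yield a linear system in the 5 coefficients.
Solving, the leading coefficient vanishes, and s(t) = -t³ - 2t² - 2t - 5.
Then s(-2) = -1.

-1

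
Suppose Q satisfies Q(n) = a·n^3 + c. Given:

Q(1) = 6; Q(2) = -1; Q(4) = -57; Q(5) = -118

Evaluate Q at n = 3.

From Q(1) = 6 and Q(2) = -1: 1a + c = 6 and 8a + c = -1.
Subtracting: 7a = -7, so a = -1; then c = 6 − (-1)·1 = 7.
So Q(n) = -1n³ + 7, and Q(3) = -20.

-20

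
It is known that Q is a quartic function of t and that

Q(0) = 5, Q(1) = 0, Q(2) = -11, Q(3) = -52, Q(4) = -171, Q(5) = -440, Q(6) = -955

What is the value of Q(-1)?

Write Q(t) = at^4 + bt³ + ct² + dt + e; the 7 given values yield a linear system in the 5 coefficients.
Solving, Q(t) = -t^4 + 2t³ - 2t² - 4t + 5.
Then Q(-1) = 4.

4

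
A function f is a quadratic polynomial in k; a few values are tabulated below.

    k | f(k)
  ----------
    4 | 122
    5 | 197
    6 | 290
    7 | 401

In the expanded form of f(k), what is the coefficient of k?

-6

First differences: 75, 93, 111. Second differences: 18, 18.
Level-2 differences are constant, so f has degree 2.
Fitting a degree-2 polynomial gives f(k) = 9k² - 6k + 2.
The coefficient of k is -6.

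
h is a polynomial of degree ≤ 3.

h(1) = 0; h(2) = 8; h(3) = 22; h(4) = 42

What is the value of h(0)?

-2

First differences: 8, 14, 20. Second differences: 6, 6.
Level-2 differences are constant, so h has degree 2.
Fitting a degree-2 polynomial gives h(t) = 3t² - t - 2.
Then h(0) = -2.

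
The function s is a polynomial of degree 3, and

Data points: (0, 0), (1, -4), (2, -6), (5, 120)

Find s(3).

6

Write s(x) = ax³ + bx² + cx + d; the 4 given values yield a linear system in the 4 coefficients.
Solving, s(x) = 2x³ - 5x² - x.
Then s(3) = 6.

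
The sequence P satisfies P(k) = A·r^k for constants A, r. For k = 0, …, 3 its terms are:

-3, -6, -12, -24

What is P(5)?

Consecutive ratio: -6/(-3) = 2, and -12/(-6) = 2, so r = 2.
Then A·2^0 = -3 gives A = -3, and P(k) = -3·2^k.
P(5) = -3·2^5 = -96.

-96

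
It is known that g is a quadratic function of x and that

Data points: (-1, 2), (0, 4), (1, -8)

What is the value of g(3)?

-74

Write g(x) = ax² + bx + c; the 3 given values yield a linear system in the 3 coefficients.
Solving, g(x) = -7x² - 5x + 4.
Then g(3) = -74.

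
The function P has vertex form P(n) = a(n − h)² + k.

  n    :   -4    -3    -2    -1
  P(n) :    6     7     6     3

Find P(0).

First differences 1, -1, -3; second difference -2 = 2a, so a = -1.
Expanding, the n-coefficient is −2ah = 2h; matching it to the data gives h = -3, and then k = 7.
So P(n) = -1(n + 3)² + 7.
P(0) = -1·3² + 7 = -2.

-2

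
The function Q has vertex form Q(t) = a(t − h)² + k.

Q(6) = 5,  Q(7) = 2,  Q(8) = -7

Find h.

6

First differences -3, -9; second difference -6 = 2a, so a = -3.
Expanding, the t-coefficient is −2ah = 6h; matching it to the data gives h = 6, and then k = 5.
So Q(t) = -3(t − 6)² + 5.
Hence h = 6.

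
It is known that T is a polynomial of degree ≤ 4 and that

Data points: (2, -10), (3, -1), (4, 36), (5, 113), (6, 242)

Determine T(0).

First differences: 9, 37, 77, 129. Second differences: 28, 40, 52. Third differences: 12, 12.
Level-3 differences are constant, so T has degree 3.
Fitting a degree-3 polynomial gives T(t) = 2t³ - 4t² - 9t + 8.
Then T(0) = 8.

8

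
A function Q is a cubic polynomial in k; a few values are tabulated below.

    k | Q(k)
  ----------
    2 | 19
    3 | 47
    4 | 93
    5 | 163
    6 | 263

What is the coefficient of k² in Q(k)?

Write Q(k) = ak³ + bk² + ck + d; the 5 given values yield a linear system in the 4 coefficients.
Solving, Q(k) = k³ + 9k - 7.
The coefficient of k² is 0.

0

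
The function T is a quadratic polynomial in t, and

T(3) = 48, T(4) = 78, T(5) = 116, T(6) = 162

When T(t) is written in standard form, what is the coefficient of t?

First differences: 30, 38, 46. Second differences: 8, 8.
Level-2 differences are constant, so T has degree 2.
Fitting a degree-2 polynomial gives T(t) = 4t² + 2t + 6.
The coefficient of t is 2.

2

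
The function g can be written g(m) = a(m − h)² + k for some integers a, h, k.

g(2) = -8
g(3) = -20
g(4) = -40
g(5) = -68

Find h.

1

First differences -12, -20, -28; second difference -8 = 2a, so a = -4.
Expanding, the m-coefficient is −2ah = 8h; matching it to the data gives h = 1, and then k = -4.
So g(m) = -4(m − 1)² − 4.
Hence h = 1.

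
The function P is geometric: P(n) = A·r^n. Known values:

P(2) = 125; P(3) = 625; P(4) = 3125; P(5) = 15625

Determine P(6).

Consecutive ratio: 625/125 = 5, and 3125/625 = 5, so r = 5.
Then A·5^2 = 125 gives A = 5, and P(n) = 5·5^n.
P(6) = 5·5^6 = 78125.

78125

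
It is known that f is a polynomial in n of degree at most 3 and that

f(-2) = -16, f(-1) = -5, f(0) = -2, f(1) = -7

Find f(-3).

First differences: 11, 3, -5. Second differences: -8, -8.
Level-2 differences are constant, so f has degree 2.
Fitting a degree-2 polynomial gives f(n) = -4n² - n - 2.
Then f(-3) = -35.

-35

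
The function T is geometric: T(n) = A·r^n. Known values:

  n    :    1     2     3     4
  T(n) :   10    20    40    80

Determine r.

Consecutive ratio: 20/10 = 2, and 40/20 = 2, so r = 2.
Then A·2^1 = 10 gives A = 5, and T(n) = 5·2^n.

2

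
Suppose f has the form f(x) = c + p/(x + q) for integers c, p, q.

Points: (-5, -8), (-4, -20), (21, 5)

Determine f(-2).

28

(f(x) − c)(x + q) = p for each data point; the three points give a linear system in c and q, then p follows.
Solving: c = 4, q = 3, p = 24, so f(x) = 4 + 24/(x + 3).
Then f(-2) = 4 + 24/1 = 28.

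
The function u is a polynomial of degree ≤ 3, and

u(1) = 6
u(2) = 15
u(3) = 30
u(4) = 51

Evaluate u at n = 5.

78

First differences: 9, 15, 21. Second differences: 6, 6.
Level-2 differences are constant, so u has degree 2.
Fitting a degree-2 polynomial gives u(n) = 3n² + 3.
Then u(5) = 78.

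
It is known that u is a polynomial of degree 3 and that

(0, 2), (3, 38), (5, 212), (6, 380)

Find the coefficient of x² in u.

-1

Write u(x) = ax³ + bx² + cx + d; the 4 given values yield a linear system in the 4 coefficients.
Solving, u(x) = 2x³ - x² - 3x + 2.
The coefficient of x² is -1.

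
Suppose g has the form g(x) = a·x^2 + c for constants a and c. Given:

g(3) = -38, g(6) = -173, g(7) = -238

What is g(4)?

-73

From g(3) = -38 and g(6) = -173: 9a + c = -38 and 36a + c = -173.
Subtracting: 27a = -135, so a = -5; then c = -38 − (-5)·9 = 7.
So g(x) = -5x² + 7, and g(4) = -73.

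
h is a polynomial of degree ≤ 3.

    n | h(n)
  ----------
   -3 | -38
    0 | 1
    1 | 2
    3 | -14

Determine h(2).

-3

Write h(n) = an³ + bn² + cn + d; the 4 given values yield a linear system in the 4 coefficients.
Solving, the leading coefficient vanishes, and h(n) = -3n² + 4n + 1.
Then h(2) = -3.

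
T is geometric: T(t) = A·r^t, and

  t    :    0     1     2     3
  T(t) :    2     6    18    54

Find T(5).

486

Consecutive ratio: 6/2 = 3, and 18/6 = 3, so r = 3.
Then A·3^0 = 2 gives A = 2, and T(t) = 2·3^t.
T(5) = 2·3^5 = 486.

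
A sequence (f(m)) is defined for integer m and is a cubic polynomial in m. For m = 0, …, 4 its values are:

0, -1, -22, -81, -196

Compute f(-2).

Write f(m) = am³ + bm² + cm + d; the 5 given values yield a linear system in the 4 coefficients.
Solving, f(m) = -3m³ - m² + 3m.
Then f(-2) = 14.

14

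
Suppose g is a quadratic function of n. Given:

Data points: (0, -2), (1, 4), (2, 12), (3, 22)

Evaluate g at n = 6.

64

First differences: 6, 8, 10. Second differences: 2, 2.
Level-2 differences are constant, so g has degree 2.
Fitting a degree-2 polynomial gives g(n) = n² + 5n - 2.
Then g(6) = 64.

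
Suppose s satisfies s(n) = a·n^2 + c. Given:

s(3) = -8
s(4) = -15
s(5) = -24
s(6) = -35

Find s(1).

0

From s(3) = -8 and s(4) = -15: 9a + c = -8 and 16a + c = -15.
Subtracting: 7a = -7, so a = -1; then c = -8 − (-1)·9 = 1.
So s(n) = -1n² + 1, and s(1) = 0.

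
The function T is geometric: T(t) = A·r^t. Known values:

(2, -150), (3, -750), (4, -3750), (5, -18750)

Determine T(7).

-468750

Consecutive ratio: -750/(-150) = 5, and -3750/(-750) = 5, so r = 5.
Then A·5^2 = -150 gives A = -6, and T(t) = -6·5^t.
T(7) = -6·5^7 = -468750.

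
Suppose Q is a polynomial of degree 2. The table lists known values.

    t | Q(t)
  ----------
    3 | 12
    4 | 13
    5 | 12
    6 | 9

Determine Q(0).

First differences: 1, -1, -3. Second differences: -2, -2.
Level-2 differences are constant, so Q has degree 2.
Fitting a degree-2 polynomial gives Q(t) = -t² + 8t - 3.
Then Q(0) = -3.

-3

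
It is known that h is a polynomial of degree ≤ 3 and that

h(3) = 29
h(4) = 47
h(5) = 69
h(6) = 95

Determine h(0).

-1

First differences: 18, 22, 26. Second differences: 4, 4.
Level-2 differences are constant, so h has degree 2.
Fitting a degree-2 polynomial gives h(k) = 2k² + 4k - 1.
Then h(0) = -1.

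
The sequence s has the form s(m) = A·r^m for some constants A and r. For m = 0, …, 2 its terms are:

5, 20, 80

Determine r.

Consecutive ratio: 20/5 = 4, and 80/20 = 4, so r = 4.
Then A·4^0 = 5 gives A = 5, and s(m) = 5·4^m.

4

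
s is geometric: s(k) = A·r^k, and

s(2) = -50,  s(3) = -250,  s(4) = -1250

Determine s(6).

-31250

Consecutive ratio: -250/(-50) = 5, and -1250/(-250) = 5, so r = 5.
Then A·5^2 = -50 gives A = -2, and s(k) = -2·5^k.
s(6) = -2·5^6 = -31250.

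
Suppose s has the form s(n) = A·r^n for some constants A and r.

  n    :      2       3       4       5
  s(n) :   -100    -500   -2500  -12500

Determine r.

5

Consecutive ratio: -500/(-100) = 5, and -2500/(-500) = 5, so r = 5.
Then A·5^2 = -100 gives A = -4, and s(n) = -4·5^n.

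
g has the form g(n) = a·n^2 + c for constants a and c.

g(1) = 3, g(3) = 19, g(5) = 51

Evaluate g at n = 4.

From g(1) = 3 and g(3) = 19: 1a + c = 3 and 9a + c = 19.
Subtracting: 8a = 16, so a = 2; then c = 3 − 2·1 = 1.
So g(n) = 2n² + 1, and g(4) = 33.

33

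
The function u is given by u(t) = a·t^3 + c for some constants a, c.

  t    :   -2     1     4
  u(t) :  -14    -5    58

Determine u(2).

From u(-2) = -14 and u(1) = -5: -8a + c = -14 and 1a + c = -5.
Subtracting: 9a = 9, so a = 1; then c = -14 − 1·(-8) = -6.
So u(t) = 1t³ − 6, and u(2) = 2.

2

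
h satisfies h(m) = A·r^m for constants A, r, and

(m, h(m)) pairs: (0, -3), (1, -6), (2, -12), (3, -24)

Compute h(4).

-48

Consecutive ratio: -6/(-3) = 2, and -12/(-6) = 2, so r = 2.
Then A·2^0 = -3 gives A = -3, and h(m) = -3·2^m.
h(4) = -3·2^4 = -48.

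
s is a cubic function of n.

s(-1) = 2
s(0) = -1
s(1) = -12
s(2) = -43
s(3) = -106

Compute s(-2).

9

First differences: -3, -11, -31, -63. Second differences: -8, -20, -32. Third differences: -12, -12.
Level-3 differences are constant, so s has degree 3.
Fitting a degree-3 polynomial gives s(n) = -2n³ - 4n² - 5n - 1.
Then s(-2) = 9.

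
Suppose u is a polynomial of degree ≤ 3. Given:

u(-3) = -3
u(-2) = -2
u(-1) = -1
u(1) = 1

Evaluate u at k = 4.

4

Write u(k) = ak³ + bk² + ck + d; the 4 given values yield a linear system in the 4 coefficients.
Solving, the top 2 coefficients vanish, and u(k) = k.
Then u(4) = 4.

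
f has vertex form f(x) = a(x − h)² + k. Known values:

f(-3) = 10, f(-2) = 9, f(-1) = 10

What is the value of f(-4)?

First differences -1, 1; second difference 2 = 2a, so a = 1.
Expanding, the x-coefficient is −2ah = -2h; matching it to the data gives h = -2, and then k = 9.
So f(x) = 1(x + 2)² + 9.
f(-4) = 1·(-2)² + 9 = 13.

13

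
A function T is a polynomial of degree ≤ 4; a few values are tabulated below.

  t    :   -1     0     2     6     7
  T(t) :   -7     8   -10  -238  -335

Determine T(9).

Write T(t) = at^4 + bt³ + ct² + dt + e; the 5 given values yield a linear system in the 5 coefficients.
Solving, the top 2 coefficients vanish, and T(t) = -8t² + 7t + 8.
Then T(9) = -577.

-577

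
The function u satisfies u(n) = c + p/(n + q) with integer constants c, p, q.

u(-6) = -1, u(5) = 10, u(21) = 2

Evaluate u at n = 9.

(u(n) − c)(n + q) = p for each data point; the three points give a linear system in c and q, then p follows.
Solving: c = 1, q = -3, p = 18, so u(n) = 1 + 18/(n − 3).
Then u(9) = 1 + 18/6 = 4.

4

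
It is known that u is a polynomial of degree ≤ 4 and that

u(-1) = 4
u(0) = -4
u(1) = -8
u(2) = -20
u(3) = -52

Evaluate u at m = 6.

-388

First differences: -8, -4, -12, -32. Second differences: 4, -8, -20. Third differences: -12, -12.
Level-3 differences are constant, so u has degree 3.
Fitting a degree-3 polynomial gives u(m) = -2m³ + 2m² - 4m - 4.
Then u(6) = -388.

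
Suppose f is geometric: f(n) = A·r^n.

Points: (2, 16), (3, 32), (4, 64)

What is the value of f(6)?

256

Consecutive ratio: 32/16 = 2, and 64/32 = 2, so r = 2.
Then A·2^2 = 16 gives A = 4, and f(n) = 4·2^n.
f(6) = 4·2^6 = 256.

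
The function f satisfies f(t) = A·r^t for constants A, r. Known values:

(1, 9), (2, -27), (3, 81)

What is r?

-3

Consecutive ratio: -27/9 = -3, and 81/(-27) = -3, so r = -3.
Then A·(-3)^1 = 9 gives A = -3, and f(t) = -3·(-3)^t.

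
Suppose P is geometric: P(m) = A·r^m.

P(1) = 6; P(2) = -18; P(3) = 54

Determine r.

Consecutive ratio: -18/6 = -3, and 54/(-18) = -3, so r = -3.
Then A·(-3)^1 = 6 gives A = -2, and P(m) = -2·(-3)^m.

-3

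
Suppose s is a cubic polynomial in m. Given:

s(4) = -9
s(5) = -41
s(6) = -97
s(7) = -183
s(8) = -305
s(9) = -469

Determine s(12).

-1273

First differences: -32, -56, -86, -122, -164. Second differences: -24, -30, -36, -42. Third differences: -6, -6, -6.
Level-3 differences are constant, so s has degree 3.
Fitting a degree-3 polynomial gives s(m) = -m³ + 3m² + 2m - 1.
Then s(12) = -1273.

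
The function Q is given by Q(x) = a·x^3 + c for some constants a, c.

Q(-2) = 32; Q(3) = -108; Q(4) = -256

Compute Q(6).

-864

From Q(-2) = 32 and Q(3) = -108: -8a + c = 32 and 27a + c = -108.
Subtracting: 35a = -140, so a = -4; then c = 32 − (-4)·(-8) = 0.
So Q(x) = -4x³ + 0, and Q(6) = -864.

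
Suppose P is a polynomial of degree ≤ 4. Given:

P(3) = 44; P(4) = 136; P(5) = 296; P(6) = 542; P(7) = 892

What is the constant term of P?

First differences: 92, 160, 246, 350. Second differences: 68, 86, 104. Third differences: 18, 18.
Level-3 differences are constant, so P has degree 3.
Fitting a degree-3 polynomial gives P(k) = 3k³ - 2k² - 5k - 4.
The constant term is P(0) = -4.

-4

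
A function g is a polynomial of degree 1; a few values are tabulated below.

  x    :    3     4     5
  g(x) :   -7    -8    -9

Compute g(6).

Write g(x) = ax + b; the 3 given values yield a linear system in the 2 coefficients.
Solving, g(x) = -x - 4.
Then g(6) = -10.

-10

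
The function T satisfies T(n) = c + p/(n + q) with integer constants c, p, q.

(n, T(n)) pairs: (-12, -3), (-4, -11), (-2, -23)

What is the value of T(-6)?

(T(n) − c)(n + q) = p for each data point; the three points give a linear system in c and q, then p follows.
Solving: c = 1, q = 0, p = 48, so T(n) = 1 + 48/(n + 0).
Then T(-6) = 1 + 48/(-6) = -7.

-7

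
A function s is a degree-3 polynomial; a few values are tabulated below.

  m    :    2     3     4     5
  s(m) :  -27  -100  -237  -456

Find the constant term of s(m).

Write s(m) = am³ + bm² + cm + d; the 4 given values yield a linear system in the 4 coefficients.
Solving, s(m) = -3m³ - 5m² + 9m - 1.
The constant term is s(0) = -1.

-1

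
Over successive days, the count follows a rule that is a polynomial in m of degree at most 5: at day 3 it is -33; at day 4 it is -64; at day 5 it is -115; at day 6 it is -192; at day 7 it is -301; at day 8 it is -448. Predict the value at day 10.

Write the value at m as T(m).
First differences: -31, -51, -77, -109, -147. Second differences: -20, -26, -32, -38. Third differences: -6, -6, -6.
Level-3 differences are constant, so T has degree 3.
Fitting a degree-3 polynomial gives T(m) = -m³ + 2m² - 8m.
Then T(10) = -880.

-880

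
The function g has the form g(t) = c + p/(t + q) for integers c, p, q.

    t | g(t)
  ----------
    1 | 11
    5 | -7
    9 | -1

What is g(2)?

(g(t) − c)(t + q) = p for each data point; the three points give a linear system in c and q, then p follows.
Solving: c = 2, q = -3, p = -18, so g(t) = 2 − 18/(t − 3).
Then g(2) = 2 − 18/(-1) = 20.

20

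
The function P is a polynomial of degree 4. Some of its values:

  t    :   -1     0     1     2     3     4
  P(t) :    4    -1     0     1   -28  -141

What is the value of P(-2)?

First differences: -5, 1, 1, -29, -113. Second differences: 6, 0, -30, -84. Third differences: -6, -30, -54. Fourth differences: -24, -24.
Level-4 differences are constant, so P has degree 4.
Fitting a degree-4 polynomial gives P(t) = -t^4 + t³ + 4t² - 3t - 1.
Then P(-2) = -3.

-3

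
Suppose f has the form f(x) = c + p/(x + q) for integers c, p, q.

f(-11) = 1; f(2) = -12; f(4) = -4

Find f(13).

-1

(f(x) − c)(x + q) = p for each data point; the three points give a linear system in c and q, then p follows.
Solving: c = 0, q = -1, p = -12, so f(x) = -12/(x − 1).
Then f(13) = 0 − 12/12 = -1.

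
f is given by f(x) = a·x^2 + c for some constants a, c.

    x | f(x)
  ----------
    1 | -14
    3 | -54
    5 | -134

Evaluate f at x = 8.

From f(1) = -14 and f(3) = -54: 1a + c = -14 and 9a + c = -54.
Subtracting: 8a = -40, so a = -5; then c = -14 − (-5)·1 = -9.
So f(x) = -5x² − 9, and f(8) = -329.

-329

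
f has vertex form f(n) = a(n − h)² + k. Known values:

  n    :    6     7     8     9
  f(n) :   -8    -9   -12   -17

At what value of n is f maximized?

6

First differences -1, -3, -5; second difference -2 = 2a, so a = -1.
Expanding, the n-coefficient is −2ah = 2h; matching it to the data gives h = 6, and then k = -8.
So f(n) = -1(n − 6)² − 8.
Hence h = 6.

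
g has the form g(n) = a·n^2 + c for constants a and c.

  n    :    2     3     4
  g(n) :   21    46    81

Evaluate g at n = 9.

406

From g(2) = 21 and g(3) = 46: 4a + c = 21 and 9a + c = 46.
Subtracting: 5a = 25, so a = 5; then c = 21 − 5·4 = 1.
So g(n) = 5n² + 1, and g(9) = 406.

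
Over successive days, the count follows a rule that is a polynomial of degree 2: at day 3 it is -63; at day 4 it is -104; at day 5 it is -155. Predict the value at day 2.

Write the value at n as T(n).
Write T(n) = an² + bn + c; the 3 given values yield a linear system in the 3 coefficients.
Solving, T(n) = -5n² - 6n.
Then T(2) = -32.

-32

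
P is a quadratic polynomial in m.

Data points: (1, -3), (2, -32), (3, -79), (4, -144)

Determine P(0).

Write P(m) = am² + bm + c; the 4 given values yield a linear system in the 3 coefficients.
Solving, P(m) = -9m² - 2m + 8.
Then P(0) = 8.

8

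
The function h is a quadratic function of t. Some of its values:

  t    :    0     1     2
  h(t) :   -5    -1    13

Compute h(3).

37

Write h(t) = at² + bt + c; the 3 given values yield a linear system in the 3 coefficients.
Solving, h(t) = 5t² - t - 5.
Then h(3) = 37.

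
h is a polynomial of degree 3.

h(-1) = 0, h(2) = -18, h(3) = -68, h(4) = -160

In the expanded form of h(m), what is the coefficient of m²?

-3

Write h(m) = am³ + bm² + cm + d; the 4 given values yield a linear system in the 4 coefficients.
Solving, h(m) = -2m³ - 3m² + 3m + 4.
The coefficient of m² is -3.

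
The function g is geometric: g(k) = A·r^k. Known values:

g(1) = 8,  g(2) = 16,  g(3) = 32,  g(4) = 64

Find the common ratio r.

2

Consecutive ratio: 16/8 = 2, and 32/16 = 2, so r = 2.
Then A·2^1 = 8 gives A = 4, and g(k) = 4·2^k.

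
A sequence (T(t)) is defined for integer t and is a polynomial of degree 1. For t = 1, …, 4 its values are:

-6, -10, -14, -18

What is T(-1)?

First differences: -4, -4, -4.
Level-1 differences are constant, so T has degree 1.
Fitting a degree-1 polynomial gives T(t) = -4t - 2.
Then T(-1) = 2.

2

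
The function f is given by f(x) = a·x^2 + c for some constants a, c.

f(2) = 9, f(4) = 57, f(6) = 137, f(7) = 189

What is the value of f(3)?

29

From f(2) = 9 and f(4) = 57: 4a + c = 9 and 16a + c = 57.
Subtracting: 12a = 48, so a = 4; then c = 9 − 4·4 = -7.
So f(x) = 4x² − 7, and f(3) = 29.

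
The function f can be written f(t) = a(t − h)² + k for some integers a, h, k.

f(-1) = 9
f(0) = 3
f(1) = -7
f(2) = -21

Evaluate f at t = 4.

First differences -6, -10, -14; second difference -4 = 2a, so a = -2.
Expanding, the t-coefficient is −2ah = 4h; matching it to the data gives h = -2, and then k = 11.
So f(t) = -2(t + 2)² + 11.
f(4) = -2·6² + 11 = -61.

-61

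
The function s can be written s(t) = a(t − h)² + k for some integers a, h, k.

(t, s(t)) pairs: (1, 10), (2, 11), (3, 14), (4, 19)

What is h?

First differences 1, 3, 5; second difference 2 = 2a, so a = 1.
Expanding, the t-coefficient is −2ah = -2h; matching it to the data gives h = 1, and then k = 10.
So s(t) = 1(t − 1)² + 10.
Hence h = 1.

1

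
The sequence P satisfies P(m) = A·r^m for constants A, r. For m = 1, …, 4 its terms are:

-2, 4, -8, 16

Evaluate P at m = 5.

Consecutive ratio: 4/(-2) = -2, and -8/4 = -2, so r = -2.
Then A·(-2)^1 = -2 gives A = 1, and P(m) = 1·(-2)^m.
P(5) = 1·(-2)^5 = -32.

-32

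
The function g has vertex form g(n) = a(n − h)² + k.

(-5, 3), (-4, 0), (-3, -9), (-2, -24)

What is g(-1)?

First differences -3, -9, -15; second difference -6 = 2a, so a = -3.
Expanding, the n-coefficient is −2ah = 6h; matching it to the data gives h = -5, and then k = 3.
So g(n) = -3(n + 5)² + 3.
g(-1) = -3·4² + 3 = -45.

-45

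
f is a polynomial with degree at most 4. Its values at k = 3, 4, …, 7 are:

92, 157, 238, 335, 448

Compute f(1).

10

Write f(k) = ak^4 + bk³ + ck² + dk + e; the 5 given values yield a linear system in the 5 coefficients.
Solving, the top 2 coefficients vanish, and f(k) = 8k² + 9k - 7.
Then f(1) = 10.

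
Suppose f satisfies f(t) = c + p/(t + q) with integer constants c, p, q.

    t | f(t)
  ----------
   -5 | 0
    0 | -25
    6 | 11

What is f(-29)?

4

(f(t) − c)(t + q) = p for each data point; the three points give a linear system in c and q, then p follows.
Solving: c = 5, q = -1, p = 30, so f(t) = 5 + 30/(t − 1).
Then f(-29) = 5 + 30/(-30) = 4.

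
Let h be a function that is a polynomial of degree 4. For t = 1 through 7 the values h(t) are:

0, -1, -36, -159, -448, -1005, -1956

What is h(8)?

-3451

First differences: -1, -35, -123, -289, -557, -951. Second differences: -34, -88, -166, -268, -394. Third differences: -54, -78, -102, -126. Fourth differences: -24, -24, -24.
Level-4 differences are constant, so h has degree 4.
Fitting a degree-4 polynomial gives h(t) = -t^4 + t³ + 2t² + t - 3.
Then h(8) = -3451.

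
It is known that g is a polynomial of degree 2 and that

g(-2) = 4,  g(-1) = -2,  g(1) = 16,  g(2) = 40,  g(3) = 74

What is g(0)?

2

Write g(m) = am² + bm + c; the 5 given values yield a linear system in the 3 coefficients.
Solving, g(m) = 5m² + 9m + 2.
Then g(0) = 2.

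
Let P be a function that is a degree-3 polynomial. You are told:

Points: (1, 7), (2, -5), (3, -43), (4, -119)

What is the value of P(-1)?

1

Write P(t) = at³ + bt² + ct + d; the 4 given values yield a linear system in the 4 coefficients.
Solving, P(t) = -2t³ - t² + 5t + 5.
Then P(-1) = 1.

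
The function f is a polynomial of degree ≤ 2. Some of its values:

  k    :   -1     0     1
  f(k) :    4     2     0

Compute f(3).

-4

First differences: -2, -2.
Level-1 differences are constant, so f has degree 1.
Fitting a degree-1 polynomial gives f(k) = -2k + 2.
Then f(3) = -4.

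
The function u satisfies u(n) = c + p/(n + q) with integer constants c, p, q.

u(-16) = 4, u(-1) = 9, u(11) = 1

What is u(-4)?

(u(n) − c)(n + q) = p for each data point; the three points give a linear system in c and q, then p follows.
Solving: c = 3, q = -2, p = -18, so u(n) = 3 − 18/(n − 2).
Then u(-4) = 3 − 18/(-6) = 6.

6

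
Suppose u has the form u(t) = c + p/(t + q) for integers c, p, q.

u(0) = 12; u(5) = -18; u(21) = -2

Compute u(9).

-6

(u(t) − c)(t + q) = p for each data point; the three points give a linear system in c and q, then p follows.
Solving: c = 0, q = -3, p = -36, so u(t) = -36/(t − 3).
Then u(9) = 0 − 36/6 = -6.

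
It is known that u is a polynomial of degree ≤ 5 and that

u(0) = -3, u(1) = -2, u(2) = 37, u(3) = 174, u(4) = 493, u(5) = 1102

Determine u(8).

First differences: 1, 39, 137, 319, 609. Second differences: 38, 98, 182, 290. Third differences: 60, 84, 108. Fourth differences: 24, 24.
Level-4 differences are constant, so u has degree 4.
Fitting a degree-4 polynomial gives u(k) = k^4 + 4k³ - 4k - 3.
Then u(8) = 6109.

6109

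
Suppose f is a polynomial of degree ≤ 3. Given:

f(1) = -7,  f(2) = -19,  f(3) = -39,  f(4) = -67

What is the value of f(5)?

-103

Write f(m) = am³ + bm² + cm + d; the 4 given values yield a linear system in the 4 coefficients.
Solving, the leading coefficient vanishes, and f(m) = -4m² - 3.
Then f(5) = -103.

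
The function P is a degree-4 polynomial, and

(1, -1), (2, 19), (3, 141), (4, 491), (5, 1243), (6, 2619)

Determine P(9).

13431

Write P(x) = ax^4 + bx³ + cx² + dx + e; the 6 given values yield a linear system in the 5 coefficients.
Solving, P(x) = 2x^4 + x³ - 5x² - 2x + 3.
Then P(9) = 13431.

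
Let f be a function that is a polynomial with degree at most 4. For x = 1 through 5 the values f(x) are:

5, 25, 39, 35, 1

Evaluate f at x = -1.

Write f(x) = ax^4 + bx³ + cx² + dx + e; the 5 given values yield a linear system in the 5 coefficients.
Solving, the leading coefficient vanishes, and f(x) = -2x³ + 9x² + 7x - 9.
Then f(-1) = -5.

-5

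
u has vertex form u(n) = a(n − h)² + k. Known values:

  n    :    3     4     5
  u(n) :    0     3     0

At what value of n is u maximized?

4

First differences 3, -3; second difference -6 = 2a, so a = -3.
Expanding, the n-coefficient is −2ah = 6h; matching it to the data gives h = 4, and then k = 3.
So u(n) = -3(n − 4)² + 3.
Hence h = 4.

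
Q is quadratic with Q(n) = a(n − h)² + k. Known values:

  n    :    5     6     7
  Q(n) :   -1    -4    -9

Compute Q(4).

First differences -3, -5; second difference -2 = 2a, so a = -1.
Expanding, the n-coefficient is −2ah = 2h; matching it to the data gives h = 4, and then k = 0.
So Q(n) = -1(n − 4)² + 0.
Q(4) = -1·0² + 0 = 0.

0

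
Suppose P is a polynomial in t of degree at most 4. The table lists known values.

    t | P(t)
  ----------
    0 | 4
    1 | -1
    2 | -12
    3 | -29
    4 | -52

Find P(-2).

First differences: -5, -11, -17, -23. Second differences: -6, -6, -6.
Level-2 differences are constant, so P has degree 2.
Fitting a degree-2 polynomial gives P(t) = -3t² - 2t + 4.
Then P(-2) = -4.

-4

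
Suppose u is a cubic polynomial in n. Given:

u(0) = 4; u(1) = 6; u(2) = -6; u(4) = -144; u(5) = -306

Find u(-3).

94

Write u(n) = an³ + bn² + cn + d; the 5 given values yield a linear system in the 4 coefficients.
Solving, u(n) = -3n³ + 2n² + 3n + 4.
Then u(-3) = 94.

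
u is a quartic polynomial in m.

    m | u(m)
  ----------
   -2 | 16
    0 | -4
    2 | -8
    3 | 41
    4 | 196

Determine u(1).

-11

Write u(m) = am^4 + bm³ + cm² + dm + e; the 5 given values yield a linear system in the 5 coefficients.
Solving, u(m) = m^4 - 2m² - 6m - 4.
Then u(1) = -11.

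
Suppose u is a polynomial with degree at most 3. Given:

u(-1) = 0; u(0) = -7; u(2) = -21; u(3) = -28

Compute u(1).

Write u(n) = an³ + bn² + cn + d; the 4 given values yield a linear system in the 4 coefficients.
Solving, the top 2 coefficients vanish, and u(n) = -7n - 7.
Then u(1) = -14.

-14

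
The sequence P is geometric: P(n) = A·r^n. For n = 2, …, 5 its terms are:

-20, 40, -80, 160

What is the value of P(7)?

Consecutive ratio: 40/(-20) = -2, and -80/40 = -2, so r = -2.
Then A·(-2)^2 = -20 gives A = -5, and P(n) = -5·(-2)^n.
P(7) = -5·(-2)^7 = 640.

640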